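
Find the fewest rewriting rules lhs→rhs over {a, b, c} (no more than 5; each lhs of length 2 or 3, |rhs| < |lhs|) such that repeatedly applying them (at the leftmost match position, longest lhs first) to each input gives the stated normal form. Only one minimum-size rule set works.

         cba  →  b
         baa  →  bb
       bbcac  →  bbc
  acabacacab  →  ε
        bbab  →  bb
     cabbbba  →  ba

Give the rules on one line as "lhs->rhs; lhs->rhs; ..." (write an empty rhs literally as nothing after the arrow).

aa->b; ab->; ac->; cb->a

  | cba => aa => b
  | baa => bb
  | bbcac => bbc
  | acabacacab => abacacab => acacab => acab => ab => ε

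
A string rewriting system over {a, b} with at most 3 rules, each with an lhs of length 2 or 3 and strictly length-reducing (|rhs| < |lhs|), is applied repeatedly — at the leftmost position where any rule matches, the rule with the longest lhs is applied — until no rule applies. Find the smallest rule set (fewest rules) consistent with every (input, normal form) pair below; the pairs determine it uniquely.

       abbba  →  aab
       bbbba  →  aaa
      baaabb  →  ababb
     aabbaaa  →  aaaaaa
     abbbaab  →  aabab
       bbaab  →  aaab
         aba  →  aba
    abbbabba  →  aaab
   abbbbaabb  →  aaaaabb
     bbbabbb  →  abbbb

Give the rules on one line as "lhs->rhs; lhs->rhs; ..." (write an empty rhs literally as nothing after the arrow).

baa->ab; bba->aa

  | abbba => abaa => aab
  | bbbba => bbaa => aaa
  | baaabb => ababb
  | aabbaaa => aaaaaa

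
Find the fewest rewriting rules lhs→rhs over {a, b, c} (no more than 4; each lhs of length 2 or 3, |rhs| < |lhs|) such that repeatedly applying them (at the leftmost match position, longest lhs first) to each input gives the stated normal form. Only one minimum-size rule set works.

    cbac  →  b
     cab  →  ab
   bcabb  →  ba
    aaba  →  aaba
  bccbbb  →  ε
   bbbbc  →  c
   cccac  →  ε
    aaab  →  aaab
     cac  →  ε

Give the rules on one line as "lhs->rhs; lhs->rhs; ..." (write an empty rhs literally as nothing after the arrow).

ac->; bb->; ca->a; cb->b

  | cbac => bac => b
  | cab => ab
  | bcabb => babb => ba
  | aaba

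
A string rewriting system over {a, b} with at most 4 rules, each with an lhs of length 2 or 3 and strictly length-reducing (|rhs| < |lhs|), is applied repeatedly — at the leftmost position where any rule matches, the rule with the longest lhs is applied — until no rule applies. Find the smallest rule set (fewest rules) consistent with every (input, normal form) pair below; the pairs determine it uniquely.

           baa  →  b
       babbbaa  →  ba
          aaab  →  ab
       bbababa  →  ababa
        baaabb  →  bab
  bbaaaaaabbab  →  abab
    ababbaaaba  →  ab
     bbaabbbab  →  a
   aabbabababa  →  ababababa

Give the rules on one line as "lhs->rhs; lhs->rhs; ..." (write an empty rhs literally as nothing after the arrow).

  | baa => b
  | babbbaa => babbaa => baaa => ba
  | aaab => ab
  | bbababa => ababa

aa->; aab->a; bb->b; bba->a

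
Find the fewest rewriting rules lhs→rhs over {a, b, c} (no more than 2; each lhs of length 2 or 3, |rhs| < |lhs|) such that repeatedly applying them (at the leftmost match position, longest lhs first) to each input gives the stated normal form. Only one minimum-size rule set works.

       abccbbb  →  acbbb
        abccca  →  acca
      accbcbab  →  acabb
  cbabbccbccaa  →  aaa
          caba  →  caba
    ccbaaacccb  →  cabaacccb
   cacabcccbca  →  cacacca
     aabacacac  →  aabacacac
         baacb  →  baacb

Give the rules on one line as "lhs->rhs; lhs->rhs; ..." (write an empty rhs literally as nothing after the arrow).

  | abccbbb => acbbb
  | abccca => acca
  | accbcbab => accbab => acabb
  | cbabbccbccaa => abbbccbccaa => abbcbccaa => abbccaa => abcaa => aaa

bc->; cba->ab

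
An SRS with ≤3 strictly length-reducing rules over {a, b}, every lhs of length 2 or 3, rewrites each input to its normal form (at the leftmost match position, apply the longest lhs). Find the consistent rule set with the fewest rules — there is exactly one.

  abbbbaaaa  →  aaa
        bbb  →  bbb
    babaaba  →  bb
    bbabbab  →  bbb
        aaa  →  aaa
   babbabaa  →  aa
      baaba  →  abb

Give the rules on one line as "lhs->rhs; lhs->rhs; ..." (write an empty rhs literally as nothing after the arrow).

aba->bb; ba->a

  | abbbbaaaa => abbbaaaa => abbaaaa => abaaaa => bbaaa => baaa => aaa
  | bbb
  | babaaba => abaaba => bbaba => baba => aba => bb
  | bbabbab => babbab => abbab => abab => bbb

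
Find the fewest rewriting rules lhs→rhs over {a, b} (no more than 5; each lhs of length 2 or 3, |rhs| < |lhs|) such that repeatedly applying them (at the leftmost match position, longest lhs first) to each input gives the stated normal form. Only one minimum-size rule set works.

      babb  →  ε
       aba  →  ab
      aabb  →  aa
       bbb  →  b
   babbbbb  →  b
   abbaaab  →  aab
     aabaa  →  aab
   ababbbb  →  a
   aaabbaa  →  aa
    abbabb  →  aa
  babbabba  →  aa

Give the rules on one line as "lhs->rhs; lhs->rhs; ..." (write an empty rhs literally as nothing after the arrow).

aaa->aa; ba->b; bab->b; bb->

  | babb => bb => ε
  | aba => ab
  | aabb => aa
  | bbb => b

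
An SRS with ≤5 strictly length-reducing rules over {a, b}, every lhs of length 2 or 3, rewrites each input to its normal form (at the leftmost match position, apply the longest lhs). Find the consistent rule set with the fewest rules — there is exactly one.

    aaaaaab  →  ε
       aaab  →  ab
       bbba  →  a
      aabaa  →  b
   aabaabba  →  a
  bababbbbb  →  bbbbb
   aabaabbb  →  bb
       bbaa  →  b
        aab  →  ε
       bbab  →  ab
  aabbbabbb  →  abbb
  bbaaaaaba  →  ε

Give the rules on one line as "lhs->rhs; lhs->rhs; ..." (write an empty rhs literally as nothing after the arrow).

  | aaaaaab => baaaab => aaaab => baab => aab => ε
  | aaab => bab => ab
  | bbba => bba => ba => a
  | aabaa => aa => b

aa->b; aab->; aba->; ba->a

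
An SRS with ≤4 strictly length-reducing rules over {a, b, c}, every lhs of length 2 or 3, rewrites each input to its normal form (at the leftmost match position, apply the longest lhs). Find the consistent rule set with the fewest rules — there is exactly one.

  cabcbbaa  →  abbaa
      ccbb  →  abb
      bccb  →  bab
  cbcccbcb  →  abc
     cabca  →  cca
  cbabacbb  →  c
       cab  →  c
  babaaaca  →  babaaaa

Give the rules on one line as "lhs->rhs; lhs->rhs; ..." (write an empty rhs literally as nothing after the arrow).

ac->a; cab->cb; cb->c; ccb->ab

  | cabcbbaa => cbcbbaa => ccbbaa => abbaa
  | ccbb => abb
  | bccb => bab
  | cbcccbcb => ccccbcb => ccabcb => ccbcb => abcb => abc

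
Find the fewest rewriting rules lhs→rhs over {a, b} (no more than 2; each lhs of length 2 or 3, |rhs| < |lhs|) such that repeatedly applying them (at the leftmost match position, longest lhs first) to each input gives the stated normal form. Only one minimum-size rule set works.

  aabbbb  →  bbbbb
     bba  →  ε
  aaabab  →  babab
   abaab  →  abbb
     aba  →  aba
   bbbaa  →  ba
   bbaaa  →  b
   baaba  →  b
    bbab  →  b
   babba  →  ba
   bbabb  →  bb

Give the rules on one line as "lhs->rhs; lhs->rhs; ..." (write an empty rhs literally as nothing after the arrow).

  | aabbbb => bbbbb
  | bba => ε
  | aaabab => babab
  | abaab => abbb

aa->b; bba->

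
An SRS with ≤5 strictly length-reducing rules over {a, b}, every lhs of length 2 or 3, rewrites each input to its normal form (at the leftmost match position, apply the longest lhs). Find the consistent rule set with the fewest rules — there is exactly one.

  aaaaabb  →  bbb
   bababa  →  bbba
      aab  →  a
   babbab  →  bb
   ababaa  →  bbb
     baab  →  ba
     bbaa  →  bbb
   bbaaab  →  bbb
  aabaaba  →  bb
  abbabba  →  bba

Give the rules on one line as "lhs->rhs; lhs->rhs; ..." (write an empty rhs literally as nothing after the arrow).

aa->b; aab->a; ab->; aba->b

  | aaaaabb => baaabb => bbabb => bbb
  | bababa => bbba
  | aab => a
  | babbab => bbab => bb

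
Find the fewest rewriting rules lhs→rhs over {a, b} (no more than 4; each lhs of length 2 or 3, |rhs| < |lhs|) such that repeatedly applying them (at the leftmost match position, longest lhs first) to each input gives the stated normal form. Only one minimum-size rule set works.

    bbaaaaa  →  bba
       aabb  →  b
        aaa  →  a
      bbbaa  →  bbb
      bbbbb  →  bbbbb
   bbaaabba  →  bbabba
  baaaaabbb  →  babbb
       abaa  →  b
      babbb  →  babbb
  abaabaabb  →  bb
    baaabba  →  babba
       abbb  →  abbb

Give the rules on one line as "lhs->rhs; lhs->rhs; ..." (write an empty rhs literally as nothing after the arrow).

aa->; aab->; aba->ba

  | bbaaaaa => bbaaa => bba
  | aabb => b
  | aaa => a
  | bbbaa => bbb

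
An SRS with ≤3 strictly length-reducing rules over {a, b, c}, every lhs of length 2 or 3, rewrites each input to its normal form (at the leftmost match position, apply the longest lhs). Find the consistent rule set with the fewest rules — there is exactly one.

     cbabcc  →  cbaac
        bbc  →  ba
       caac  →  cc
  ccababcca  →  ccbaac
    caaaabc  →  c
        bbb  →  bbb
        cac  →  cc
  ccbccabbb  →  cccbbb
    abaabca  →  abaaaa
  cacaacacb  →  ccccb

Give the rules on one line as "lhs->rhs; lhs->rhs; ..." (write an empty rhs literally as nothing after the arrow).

  | cbabcc => cbaac
  | bbc => ba
  | caac => cac => cc
  | ccababcca => ccbabcca => ccbaaca => ccbaac

bc->a; ca->c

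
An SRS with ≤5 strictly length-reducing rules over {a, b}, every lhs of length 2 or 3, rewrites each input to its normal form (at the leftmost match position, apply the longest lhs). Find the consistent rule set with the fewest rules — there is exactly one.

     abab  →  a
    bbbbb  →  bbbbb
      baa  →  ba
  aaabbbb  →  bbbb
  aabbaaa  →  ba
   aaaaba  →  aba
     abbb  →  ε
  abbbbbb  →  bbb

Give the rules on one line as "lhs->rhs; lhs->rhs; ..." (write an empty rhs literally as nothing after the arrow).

  | abab => a
  | bbbbb
  | baa => ba
  | aaabbbb => bbbb

aa->a; aaa->; abb->ba; bab->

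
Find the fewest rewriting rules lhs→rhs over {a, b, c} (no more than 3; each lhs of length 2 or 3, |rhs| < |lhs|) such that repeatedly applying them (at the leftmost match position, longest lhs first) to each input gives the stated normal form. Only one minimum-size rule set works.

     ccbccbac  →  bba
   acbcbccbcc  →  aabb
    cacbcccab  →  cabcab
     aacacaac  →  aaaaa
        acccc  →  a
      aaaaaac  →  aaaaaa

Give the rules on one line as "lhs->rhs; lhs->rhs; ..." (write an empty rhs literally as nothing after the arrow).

ac->a; bcb->ab; cc->

  | ccbccbac => bccbac => bbac => bba
  | acbcbccbcc => abcbccbcc => aabccbcc => aabbcc => aabb
  | cacbcccab => cabcccab => cabcab
  | aacacaac => aaacaac => aaaaac => aaaaa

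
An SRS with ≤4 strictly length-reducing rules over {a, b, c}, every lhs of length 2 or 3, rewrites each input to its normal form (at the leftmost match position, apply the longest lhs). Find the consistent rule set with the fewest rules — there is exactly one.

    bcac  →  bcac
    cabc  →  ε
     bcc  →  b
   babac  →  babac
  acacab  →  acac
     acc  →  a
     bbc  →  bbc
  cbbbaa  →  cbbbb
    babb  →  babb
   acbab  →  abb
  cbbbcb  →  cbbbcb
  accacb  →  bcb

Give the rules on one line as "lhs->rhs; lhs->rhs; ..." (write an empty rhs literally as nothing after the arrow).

aa->b; cab->c; cba->b; cc->

  | bcac
  | cabc => cc => ε
  | bcc => b
  | babac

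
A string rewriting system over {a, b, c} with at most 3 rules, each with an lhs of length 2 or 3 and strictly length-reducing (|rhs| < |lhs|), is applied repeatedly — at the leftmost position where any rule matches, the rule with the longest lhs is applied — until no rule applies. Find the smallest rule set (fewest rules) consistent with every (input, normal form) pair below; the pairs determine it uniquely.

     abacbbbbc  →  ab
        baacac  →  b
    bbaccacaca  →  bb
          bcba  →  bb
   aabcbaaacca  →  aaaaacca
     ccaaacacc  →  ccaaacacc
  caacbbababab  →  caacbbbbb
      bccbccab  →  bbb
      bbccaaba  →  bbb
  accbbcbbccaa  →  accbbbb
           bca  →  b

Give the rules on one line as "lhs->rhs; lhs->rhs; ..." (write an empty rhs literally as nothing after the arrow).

abb->a; ba->b; bc->b

  | abacbbbbc => abcbbbbc => abbbbbc => abbbc => abc => ab
  | baacac => bacac => bcac => bac => bc => b
  | bbaccacaca => bbccacaca => bbcacaca => bbacaca => bbcaca => bbaca => bbca => bba => bb
  | bcba => bba => bb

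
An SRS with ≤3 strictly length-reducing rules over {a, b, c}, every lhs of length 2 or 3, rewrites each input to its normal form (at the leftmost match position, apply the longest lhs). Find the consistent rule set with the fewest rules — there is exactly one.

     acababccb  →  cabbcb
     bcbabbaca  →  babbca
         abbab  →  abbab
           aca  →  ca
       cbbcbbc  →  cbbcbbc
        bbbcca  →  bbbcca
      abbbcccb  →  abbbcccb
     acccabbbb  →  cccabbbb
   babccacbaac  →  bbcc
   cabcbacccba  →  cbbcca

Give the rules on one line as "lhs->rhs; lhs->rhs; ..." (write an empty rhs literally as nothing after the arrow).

  | acababccb => cababccb => cabbcb
  | bcbabbaca => babbaca => babbca
  | abbab
  | aca => ca

abc->b; ac->c; cba->a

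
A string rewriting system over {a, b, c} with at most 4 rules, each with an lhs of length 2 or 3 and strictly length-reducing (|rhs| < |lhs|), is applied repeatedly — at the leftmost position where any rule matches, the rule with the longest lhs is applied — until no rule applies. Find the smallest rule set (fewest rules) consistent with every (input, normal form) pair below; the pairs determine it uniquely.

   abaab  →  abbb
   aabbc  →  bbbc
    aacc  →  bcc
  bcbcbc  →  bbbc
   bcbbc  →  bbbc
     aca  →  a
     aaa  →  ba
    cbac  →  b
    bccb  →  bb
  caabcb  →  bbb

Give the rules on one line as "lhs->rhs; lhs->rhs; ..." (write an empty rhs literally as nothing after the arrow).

  | abaab => abbb
  | aabbc => bbbc
  | aacc => bcc
  | bcbcbc => bbcbc => bbbc

aa->b; ac->; cb->b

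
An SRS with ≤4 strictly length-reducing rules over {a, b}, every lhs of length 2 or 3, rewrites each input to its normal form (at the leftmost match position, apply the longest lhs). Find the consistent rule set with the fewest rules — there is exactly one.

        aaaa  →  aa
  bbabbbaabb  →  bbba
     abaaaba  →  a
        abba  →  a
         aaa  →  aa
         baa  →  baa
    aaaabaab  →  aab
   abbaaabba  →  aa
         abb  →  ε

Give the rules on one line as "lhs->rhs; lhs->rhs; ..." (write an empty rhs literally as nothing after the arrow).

aaa->aa; aba->; abb->

  | aaaa => aaa => aa
  | bbabbbaabb => bbbaabb => bbba
  | abaaaba => aaba => a
  | abba => a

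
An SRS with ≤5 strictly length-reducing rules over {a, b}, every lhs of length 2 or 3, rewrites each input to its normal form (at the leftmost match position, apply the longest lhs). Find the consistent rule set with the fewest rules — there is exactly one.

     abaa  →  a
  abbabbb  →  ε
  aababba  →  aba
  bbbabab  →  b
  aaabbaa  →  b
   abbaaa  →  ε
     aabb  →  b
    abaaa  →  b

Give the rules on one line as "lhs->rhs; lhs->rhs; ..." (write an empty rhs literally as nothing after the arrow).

  | abaa => abb => a
  | abbabbb => aabbb => babb => bb => ε
  | aababba => baabba => bbaba => aba
  | bbbabab => babab => bab => b

aa->b; aab->ba; bab->b; bb->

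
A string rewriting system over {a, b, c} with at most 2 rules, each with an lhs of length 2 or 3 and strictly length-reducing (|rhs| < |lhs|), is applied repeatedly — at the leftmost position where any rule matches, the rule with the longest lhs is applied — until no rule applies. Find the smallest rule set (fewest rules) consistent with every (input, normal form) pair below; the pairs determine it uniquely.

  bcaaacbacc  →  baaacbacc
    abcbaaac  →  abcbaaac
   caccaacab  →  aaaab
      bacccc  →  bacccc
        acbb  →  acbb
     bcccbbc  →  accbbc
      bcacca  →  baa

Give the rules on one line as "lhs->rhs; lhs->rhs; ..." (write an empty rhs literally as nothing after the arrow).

  | bcaaacbacc => baaacbacc
  | abcbaaac
  | caccaacab => accaacab => acaacab => aaacab => aaaab
  | bacccc

bcc->ac; ca->a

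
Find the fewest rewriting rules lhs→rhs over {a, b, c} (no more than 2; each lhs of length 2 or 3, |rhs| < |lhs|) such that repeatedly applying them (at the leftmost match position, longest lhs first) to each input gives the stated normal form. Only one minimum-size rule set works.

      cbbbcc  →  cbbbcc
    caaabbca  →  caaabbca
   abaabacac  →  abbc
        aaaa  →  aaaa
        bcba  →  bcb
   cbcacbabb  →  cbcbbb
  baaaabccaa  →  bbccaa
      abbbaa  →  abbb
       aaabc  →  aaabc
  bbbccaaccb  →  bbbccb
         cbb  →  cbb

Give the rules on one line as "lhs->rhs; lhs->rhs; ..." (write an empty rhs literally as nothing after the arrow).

  | cbbbcc
  | caaabbca
  | abaabacac => ababacac => abbacac => abbcac => abbc
  | aaaa

ac->; ba->b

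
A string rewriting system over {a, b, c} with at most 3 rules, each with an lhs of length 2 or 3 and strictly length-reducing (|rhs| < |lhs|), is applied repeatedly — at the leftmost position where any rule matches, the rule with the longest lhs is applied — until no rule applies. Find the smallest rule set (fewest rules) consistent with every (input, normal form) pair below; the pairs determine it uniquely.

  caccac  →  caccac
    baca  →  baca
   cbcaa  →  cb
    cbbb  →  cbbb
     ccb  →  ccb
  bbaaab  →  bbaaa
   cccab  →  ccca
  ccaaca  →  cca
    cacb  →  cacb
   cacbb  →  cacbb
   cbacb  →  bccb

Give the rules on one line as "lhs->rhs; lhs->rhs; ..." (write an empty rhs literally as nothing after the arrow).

  | caccac
  | baca
  | cbcaa => cb
  | cbbb

ab->a; caa->; cba->bc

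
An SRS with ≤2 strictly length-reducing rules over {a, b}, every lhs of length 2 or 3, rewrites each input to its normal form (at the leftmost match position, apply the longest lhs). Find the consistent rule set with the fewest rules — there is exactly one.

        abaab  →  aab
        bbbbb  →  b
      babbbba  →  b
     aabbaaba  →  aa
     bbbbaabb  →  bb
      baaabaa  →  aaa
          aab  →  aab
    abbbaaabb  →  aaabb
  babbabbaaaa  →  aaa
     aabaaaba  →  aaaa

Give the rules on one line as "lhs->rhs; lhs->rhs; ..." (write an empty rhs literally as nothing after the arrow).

ba->; bbb->b

  | abaab => aab
  | bbbbb => bbb => b
  | babbbba => bbbba => bba => b
  | aabbaaba => aababa => aaba => aa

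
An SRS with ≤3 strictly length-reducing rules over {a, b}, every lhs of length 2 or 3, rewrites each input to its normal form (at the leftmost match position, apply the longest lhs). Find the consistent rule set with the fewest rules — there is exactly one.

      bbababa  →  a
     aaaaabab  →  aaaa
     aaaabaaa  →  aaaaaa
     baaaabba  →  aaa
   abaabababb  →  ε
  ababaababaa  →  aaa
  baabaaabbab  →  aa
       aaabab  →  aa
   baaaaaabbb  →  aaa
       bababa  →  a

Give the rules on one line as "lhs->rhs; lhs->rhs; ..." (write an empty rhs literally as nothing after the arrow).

  | bbababa => bababa => ababa => aba => a
  | aaaaabab => aaaaab => aaaa
  | aaaabaaa => aaaaaa
  | baaaabba => aaaabba => aaaba => aaa

ab->; ba->a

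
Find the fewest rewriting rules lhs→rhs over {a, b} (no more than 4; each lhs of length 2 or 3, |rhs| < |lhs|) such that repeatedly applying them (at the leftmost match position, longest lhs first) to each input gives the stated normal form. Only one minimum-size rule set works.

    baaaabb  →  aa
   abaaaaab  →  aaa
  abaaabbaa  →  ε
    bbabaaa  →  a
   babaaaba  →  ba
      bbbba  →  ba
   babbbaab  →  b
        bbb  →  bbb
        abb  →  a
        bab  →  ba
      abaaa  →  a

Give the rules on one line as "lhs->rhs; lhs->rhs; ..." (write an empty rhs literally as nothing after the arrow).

  | baaaabb => aabb => aab => aa
  | abaaaaab => baaaaab => aaab => aaa
  | abaaabbaa => baaabbaa => abbaa => abaa => baa => ε
  | bbabaaa => babaaa => bbaaa => baaa => a

ab->a; aba->ba; baa->; bba->ba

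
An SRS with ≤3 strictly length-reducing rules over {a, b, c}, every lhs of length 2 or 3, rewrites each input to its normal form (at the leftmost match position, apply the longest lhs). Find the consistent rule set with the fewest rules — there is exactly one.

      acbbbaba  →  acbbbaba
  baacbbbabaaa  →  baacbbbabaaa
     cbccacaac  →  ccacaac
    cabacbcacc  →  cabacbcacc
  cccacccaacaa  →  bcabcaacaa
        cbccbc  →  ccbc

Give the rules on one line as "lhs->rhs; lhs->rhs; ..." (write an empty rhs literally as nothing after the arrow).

  | acbbbaba
  | baacbbbabaaa
  | cbccacaac => ccacaac
  | cabacbcacc

bcc->c; ccc->bc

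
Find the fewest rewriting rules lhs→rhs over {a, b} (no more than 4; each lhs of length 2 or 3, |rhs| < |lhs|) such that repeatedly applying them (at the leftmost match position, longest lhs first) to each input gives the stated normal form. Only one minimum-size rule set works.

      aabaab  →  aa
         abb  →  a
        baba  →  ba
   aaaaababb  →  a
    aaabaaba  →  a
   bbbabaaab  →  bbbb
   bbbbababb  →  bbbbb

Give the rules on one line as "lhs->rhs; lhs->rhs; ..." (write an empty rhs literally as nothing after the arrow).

  | aabaab => aabab => aabb => aab => aa
  | abb => ab => a
  | baba => ba
  | aaaaababb => abaababb => abababb => abbabb => ababb => abbb => abb => ab => a

aaa->ab; ab->a; aba->ab; bab->b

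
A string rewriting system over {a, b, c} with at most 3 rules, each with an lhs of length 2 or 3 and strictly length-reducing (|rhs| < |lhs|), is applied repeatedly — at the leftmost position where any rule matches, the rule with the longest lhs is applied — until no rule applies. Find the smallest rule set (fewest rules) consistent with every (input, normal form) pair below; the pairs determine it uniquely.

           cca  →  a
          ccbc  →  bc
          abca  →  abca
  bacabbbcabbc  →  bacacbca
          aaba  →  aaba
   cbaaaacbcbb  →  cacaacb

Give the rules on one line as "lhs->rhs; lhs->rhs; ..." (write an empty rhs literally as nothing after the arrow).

baa->ac; bb->c; cc->

  | cca => a
  | ccbc => bc
  | abca
  | bacabbbcabbc => bacacbcabbc => bacacbcacc => bacacbca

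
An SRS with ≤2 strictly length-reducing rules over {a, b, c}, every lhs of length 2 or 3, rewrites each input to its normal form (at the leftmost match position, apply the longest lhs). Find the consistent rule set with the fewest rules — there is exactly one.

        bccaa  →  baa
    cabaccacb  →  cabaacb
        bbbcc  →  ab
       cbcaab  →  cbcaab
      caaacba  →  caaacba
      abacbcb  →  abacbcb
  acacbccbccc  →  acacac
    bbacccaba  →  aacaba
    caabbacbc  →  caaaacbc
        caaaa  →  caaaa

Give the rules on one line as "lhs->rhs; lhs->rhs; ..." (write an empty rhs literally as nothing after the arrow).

bb->a; cc->

  | bccaa => baa
  | cabaccacb => cabaacb
  | bbbcc => abcc => ab
  | cbcaab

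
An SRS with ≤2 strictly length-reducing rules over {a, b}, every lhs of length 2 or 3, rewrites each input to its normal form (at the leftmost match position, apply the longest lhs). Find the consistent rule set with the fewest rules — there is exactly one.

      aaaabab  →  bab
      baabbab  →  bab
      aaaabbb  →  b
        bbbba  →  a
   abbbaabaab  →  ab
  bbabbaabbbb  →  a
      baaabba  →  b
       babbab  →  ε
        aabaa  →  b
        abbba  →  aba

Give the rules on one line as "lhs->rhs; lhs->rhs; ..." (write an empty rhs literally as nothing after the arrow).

  | aaaabab => aabab => bab
  | baabbab => bbbab => bab
  | aaaabbb => aabbb => bbb => b
  | bbbba => bba => a

aa->; bb->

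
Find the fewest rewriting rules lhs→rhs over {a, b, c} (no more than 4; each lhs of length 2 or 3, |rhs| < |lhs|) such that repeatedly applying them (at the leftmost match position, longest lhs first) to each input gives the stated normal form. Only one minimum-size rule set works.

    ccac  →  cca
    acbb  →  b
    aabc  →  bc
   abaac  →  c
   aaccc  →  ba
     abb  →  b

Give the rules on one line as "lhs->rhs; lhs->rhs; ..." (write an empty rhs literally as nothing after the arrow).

  | ccac => cca
  | acbb => abb => b
  | aabc => bc
  | abaac => aac => c

aa->; ab->; ac->a; ccc->ba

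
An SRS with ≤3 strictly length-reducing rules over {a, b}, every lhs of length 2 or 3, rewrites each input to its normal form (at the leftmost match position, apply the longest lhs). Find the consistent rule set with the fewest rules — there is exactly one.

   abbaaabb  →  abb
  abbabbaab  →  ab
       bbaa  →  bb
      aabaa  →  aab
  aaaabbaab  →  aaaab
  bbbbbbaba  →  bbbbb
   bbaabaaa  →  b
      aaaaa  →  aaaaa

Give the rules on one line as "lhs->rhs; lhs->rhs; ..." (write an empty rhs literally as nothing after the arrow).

  | abbaaabb => abbaabb => abbabb => abb
  | abbabbaab => abbaab => abbab => ab
  | bbaa => bba => bb
  | aabaa => aaba => aab

ba->b; bab->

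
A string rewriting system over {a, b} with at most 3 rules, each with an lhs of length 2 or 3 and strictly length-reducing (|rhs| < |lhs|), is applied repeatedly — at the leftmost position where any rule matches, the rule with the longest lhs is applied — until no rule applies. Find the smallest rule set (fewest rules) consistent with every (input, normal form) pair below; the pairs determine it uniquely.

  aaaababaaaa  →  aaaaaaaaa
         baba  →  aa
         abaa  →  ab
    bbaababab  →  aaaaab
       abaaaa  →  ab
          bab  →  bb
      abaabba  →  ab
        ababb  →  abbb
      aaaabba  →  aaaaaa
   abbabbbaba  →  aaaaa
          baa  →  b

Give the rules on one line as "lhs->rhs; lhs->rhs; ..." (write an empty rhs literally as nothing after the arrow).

ba->b; bba->aa

  | aaaababaaaa => aaaabbaaaa => aaaaaaaaa
  | baba => bba => aa
  | abaa => aba => ab
  | bbaababab => aaababab => aaabbab => aaaaab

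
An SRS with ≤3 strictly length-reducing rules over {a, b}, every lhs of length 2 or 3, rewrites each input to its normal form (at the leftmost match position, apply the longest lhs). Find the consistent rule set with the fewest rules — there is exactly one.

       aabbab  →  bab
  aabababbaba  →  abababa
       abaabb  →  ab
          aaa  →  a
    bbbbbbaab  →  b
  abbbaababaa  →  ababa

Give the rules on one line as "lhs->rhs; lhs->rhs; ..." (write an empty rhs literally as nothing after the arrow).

  | aabbab => bab
  | aabababbaba => ababbaba => abababa
  | abaabb => abb => ab
  | aaa => aa => a

aa->a; aab->; bb->b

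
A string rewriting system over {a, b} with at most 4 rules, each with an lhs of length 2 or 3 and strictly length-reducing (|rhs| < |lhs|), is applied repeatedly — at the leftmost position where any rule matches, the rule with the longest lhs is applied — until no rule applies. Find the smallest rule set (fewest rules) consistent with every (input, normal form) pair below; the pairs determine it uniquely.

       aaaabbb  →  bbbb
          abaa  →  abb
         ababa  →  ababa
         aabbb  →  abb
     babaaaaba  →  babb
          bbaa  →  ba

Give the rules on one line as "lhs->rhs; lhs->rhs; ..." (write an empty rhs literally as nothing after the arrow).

  | aaaabbb => bbabbb => bbbb
  | abaa => abb
  | ababa
  | aabbb => abb

aa->b; aaa->bb; aab->a; bba->b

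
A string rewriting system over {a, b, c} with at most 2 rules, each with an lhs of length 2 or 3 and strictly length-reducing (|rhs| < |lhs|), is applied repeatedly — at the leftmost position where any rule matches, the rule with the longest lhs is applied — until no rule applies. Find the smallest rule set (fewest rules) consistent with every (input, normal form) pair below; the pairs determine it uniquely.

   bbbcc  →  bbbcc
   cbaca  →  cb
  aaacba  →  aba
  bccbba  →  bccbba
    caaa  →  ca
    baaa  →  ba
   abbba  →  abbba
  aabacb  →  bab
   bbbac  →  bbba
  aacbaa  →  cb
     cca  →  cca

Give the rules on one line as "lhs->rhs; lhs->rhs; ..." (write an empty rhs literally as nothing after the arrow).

  | bbbcc
  | cbaca => cbaa => cb
  | aaacba => acba => aba
  | bccbba

aa->; ac->a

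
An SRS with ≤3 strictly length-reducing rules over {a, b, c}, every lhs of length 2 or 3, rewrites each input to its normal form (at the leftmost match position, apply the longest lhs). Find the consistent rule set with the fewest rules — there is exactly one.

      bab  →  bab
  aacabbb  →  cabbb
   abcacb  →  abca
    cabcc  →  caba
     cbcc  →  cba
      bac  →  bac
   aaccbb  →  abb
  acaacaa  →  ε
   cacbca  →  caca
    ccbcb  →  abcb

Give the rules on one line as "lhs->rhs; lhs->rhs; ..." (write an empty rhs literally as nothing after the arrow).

  | bab
  | aacabbb => cabbb
  | abcacb => abca
  | cabcc => caba

aa->; acb->a; cc->a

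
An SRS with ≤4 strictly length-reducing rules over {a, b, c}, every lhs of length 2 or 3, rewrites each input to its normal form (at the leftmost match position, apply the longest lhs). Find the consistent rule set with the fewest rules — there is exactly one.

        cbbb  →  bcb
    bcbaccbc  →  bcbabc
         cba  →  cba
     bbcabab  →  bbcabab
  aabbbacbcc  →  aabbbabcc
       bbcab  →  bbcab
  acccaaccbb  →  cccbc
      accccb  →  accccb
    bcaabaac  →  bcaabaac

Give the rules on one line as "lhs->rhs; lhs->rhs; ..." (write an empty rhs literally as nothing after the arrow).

  | cbbb => bcb
  | bcbaccbc => bcbacbc => bcbabc
  | cba
  | bbcabab

aca->cc; bac->ba; cbb->bc; cca->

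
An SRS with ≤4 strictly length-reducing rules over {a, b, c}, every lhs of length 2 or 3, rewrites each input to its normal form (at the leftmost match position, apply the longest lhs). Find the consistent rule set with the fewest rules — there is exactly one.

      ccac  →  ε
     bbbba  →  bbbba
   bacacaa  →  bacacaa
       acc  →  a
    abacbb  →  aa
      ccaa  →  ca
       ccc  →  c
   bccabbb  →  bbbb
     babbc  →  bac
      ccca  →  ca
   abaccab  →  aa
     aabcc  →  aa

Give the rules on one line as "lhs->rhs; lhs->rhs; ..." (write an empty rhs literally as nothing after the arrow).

  | ccac => cc => ε
  | bbbba
  | bacacaa
  | acc => a

ab->a; cb->b; cc->; cca->c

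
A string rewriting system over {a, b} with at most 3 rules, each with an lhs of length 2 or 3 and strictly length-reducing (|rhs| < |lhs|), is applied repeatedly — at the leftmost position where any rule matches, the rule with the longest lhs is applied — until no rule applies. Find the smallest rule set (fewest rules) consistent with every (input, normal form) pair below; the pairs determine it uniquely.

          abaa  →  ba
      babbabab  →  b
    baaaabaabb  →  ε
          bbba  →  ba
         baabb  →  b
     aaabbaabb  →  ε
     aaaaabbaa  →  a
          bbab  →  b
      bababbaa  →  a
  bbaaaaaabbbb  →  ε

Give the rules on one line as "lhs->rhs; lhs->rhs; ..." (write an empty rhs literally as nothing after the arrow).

  | abaa => baa => ba
  | babbabab => bbbabab => babab => bbab => ab => b
  | baaaabaabb => baaabaabb => baabaabb => babaabb => bbaabb => aabb => abb => bb => ε
  | bbba => ba

aa->a; ab->b; bb->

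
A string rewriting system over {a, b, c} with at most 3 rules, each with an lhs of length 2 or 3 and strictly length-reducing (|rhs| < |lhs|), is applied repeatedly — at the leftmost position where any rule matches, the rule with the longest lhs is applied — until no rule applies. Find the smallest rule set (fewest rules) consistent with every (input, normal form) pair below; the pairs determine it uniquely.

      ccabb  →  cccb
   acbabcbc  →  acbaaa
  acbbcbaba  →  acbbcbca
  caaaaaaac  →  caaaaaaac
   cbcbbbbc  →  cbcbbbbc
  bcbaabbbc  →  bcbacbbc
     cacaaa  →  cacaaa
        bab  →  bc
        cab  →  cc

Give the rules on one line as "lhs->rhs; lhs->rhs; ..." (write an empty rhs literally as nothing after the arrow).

ab->c; abc->aa

  | ccabb => cccb
  | acbabcbc => acbaabc => acbaaa
  | acbbcbaba => acbbcbca
  | caaaaaaac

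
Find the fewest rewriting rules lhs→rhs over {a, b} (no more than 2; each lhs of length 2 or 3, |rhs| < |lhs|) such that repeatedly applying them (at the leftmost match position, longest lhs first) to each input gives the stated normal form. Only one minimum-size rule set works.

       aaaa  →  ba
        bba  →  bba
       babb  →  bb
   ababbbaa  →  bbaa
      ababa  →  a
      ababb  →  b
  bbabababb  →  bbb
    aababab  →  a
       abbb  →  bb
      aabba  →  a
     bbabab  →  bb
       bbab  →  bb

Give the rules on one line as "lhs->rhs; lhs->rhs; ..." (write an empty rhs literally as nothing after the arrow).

  | aaaa => ba
  | bba
  | babb => bb
  | ababbbaa => abbbaa => bbaa

aaa->b; ab->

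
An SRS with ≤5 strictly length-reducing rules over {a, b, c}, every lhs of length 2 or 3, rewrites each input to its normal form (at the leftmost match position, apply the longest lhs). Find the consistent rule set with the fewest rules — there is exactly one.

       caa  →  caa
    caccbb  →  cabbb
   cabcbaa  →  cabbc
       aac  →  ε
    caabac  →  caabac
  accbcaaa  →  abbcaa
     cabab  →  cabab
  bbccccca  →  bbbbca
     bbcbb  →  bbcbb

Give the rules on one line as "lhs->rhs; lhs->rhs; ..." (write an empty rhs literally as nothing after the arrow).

aaa->aa; aac->; baa->cc; cc->b

  | caa
  | caccbb => cabbb
  | cabcbaa => cabccc => cabbc
  | aac => ε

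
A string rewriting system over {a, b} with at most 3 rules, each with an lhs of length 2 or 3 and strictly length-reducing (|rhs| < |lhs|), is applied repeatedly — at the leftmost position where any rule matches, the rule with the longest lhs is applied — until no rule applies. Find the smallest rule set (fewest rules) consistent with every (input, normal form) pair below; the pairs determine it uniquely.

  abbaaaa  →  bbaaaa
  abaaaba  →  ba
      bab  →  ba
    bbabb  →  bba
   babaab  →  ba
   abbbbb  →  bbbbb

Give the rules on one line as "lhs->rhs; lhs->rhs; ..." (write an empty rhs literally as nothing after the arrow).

ab->b; aba->b; bab->ba

  | abbaaaa => bbaaaa
  | abaaaba => baaba => bab => ba
  | bab => ba
  | bbabb => bbab => bba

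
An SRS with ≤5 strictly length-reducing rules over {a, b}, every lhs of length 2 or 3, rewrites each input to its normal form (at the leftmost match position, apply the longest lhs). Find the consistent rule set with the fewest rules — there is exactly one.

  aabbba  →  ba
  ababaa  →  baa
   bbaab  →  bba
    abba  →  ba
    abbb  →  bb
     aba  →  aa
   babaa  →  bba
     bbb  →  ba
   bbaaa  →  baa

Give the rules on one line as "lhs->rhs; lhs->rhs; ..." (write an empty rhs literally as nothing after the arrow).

  | aabbba => abba => ba
  | ababaa => aabaa => aaaa => baa
  | bbaab => bba
  | abba => ba

aaa->ba; ab->; aba->aa; bbb->ba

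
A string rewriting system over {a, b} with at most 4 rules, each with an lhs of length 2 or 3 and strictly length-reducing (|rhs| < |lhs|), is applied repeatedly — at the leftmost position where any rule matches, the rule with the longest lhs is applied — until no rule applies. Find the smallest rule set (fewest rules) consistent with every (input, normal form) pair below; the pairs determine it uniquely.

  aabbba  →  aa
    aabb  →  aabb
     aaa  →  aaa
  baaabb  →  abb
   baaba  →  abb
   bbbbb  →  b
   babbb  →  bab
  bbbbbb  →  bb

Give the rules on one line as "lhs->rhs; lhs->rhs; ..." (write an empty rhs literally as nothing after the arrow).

aba->a; baa->ab; bba->bb; bbb->b

  | aabbba => aaba => aa
  | aabb
  | aaa
  | baaabb => ababb => abb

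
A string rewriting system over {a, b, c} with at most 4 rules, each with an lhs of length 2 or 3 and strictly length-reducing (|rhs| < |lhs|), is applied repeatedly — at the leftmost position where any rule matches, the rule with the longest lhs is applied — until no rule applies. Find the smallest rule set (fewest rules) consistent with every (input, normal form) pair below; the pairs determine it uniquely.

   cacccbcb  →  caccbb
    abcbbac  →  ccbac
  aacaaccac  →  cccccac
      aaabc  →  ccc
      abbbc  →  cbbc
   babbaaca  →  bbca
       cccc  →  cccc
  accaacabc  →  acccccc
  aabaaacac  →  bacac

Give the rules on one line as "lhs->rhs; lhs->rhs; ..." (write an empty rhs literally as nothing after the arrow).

aa->c; ab->c; bba->ba; cbc->b

  | cacccbcb => caccbb
  | abcbbac => ccbbac => ccbac
  | aacaaccac => ccaaccac => cccccac
  | aaabc => cabc => ccc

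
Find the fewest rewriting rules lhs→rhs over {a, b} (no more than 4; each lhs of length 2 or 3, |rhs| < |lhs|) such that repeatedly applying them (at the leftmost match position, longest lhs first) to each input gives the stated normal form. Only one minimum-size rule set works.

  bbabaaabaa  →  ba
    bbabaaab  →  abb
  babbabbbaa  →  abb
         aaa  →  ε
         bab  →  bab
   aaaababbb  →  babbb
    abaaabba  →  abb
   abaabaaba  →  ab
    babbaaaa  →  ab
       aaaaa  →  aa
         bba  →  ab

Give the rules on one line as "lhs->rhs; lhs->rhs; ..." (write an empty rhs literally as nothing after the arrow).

aaa->; aba->ba; baa->ab; bba->ab

  | bbabaaabaa => abbaaabaa => aabaabaa => abaabaa => baabaa => abbaa => aaba => aba => ba
  | bbabaaab => abbaaab => aabaab => abaab => baab => abb
  | babbabbbaa => baabbbbaa => abbbbbaa => abbbaba => ababba => babba => baab => abb
  | aaa => ε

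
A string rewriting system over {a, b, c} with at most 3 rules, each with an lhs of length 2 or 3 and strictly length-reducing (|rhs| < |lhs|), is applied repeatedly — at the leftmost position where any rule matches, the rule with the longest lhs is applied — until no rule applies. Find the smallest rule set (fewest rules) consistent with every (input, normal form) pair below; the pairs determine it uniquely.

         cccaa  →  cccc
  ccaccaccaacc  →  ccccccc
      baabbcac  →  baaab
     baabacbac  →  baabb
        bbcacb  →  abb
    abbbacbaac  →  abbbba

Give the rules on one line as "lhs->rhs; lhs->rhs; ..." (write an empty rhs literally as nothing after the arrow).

  | cccaa => cccc
  | ccaccaccaacc => cccaccaacc => ccccaacc => ccccccc
  | baabbcac => baaabac => baaab
  | baabacbac => baabbac => baabb

ac->; bbc->ab; caa->cc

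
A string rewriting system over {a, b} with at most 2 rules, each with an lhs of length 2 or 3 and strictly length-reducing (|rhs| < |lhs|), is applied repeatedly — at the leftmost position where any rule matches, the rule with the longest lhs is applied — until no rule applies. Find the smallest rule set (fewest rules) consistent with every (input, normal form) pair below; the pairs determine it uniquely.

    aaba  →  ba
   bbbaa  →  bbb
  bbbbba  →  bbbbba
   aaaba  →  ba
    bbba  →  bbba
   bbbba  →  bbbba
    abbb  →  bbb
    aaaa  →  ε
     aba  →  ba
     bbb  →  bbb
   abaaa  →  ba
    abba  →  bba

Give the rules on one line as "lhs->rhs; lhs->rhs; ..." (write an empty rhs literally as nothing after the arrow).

aa->; ab->b

  | aaba => ba
  | bbbaa => bbb
  | bbbbba
  | aaaba => aba => ba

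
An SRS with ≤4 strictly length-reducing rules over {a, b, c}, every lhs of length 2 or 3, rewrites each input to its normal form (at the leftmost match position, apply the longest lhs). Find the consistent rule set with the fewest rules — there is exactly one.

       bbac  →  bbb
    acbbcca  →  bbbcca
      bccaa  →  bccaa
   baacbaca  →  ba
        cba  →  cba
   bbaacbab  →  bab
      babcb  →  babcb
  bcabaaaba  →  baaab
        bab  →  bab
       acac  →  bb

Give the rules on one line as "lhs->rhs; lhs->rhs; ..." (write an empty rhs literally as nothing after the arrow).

  | bbac => bbb
  | acbbcca => bbbcca
  | bccaa
  | baacbaca => babbaca => bcaaca => aca => ba

aba->ab; abb->ca; ac->b; bca->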